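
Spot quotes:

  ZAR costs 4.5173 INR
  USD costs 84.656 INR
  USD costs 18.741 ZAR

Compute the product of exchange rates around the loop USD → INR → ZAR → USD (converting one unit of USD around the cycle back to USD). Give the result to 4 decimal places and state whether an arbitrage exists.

Around USD → INR → ZAR → USD: 1 × 84.656 ÷ 4.5173 ÷ 18.741 = 0.999968
Product ≈ 1 (deviation 0.003%, within rounding noise).

1.0000 (no arbitrage)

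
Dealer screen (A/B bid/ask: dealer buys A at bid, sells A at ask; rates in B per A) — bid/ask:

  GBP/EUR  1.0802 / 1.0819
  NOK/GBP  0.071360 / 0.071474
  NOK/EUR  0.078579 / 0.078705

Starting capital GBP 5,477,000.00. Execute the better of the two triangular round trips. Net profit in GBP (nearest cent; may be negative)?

Net profit: GBP 88,626.14

Best loop GBP → NOK → EUR → GBP:
GBP 5,477,000.00 ÷ 0.071474 (buy NOK at ask) = NOK 76,629,263.79
NOK 76,629,263.79 × 0.078579 (sell NOK at bid) = EUR 6,021,450.92
EUR 6,021,450.92 ÷ 1.0819 (buy GBP at ask) = GBP 5,565,626.14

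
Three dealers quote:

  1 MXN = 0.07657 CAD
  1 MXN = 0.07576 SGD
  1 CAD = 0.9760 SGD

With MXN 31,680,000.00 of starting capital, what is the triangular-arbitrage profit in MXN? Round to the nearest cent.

Profit: MXN 435,646.88

Profitable loop is MXN → SGD → CAD → MXN:
MXN 31,680,000.00 × 0.07576 = SGD 2,400,076.80
SGD 2,400,076.80 ÷ 0.9760 = CAD 2,459,095.08
CAD 2,459,095.08 ÷ 0.07657 = MXN 32,115,646.88
Profit = MXN 32,115,646.88 − MXN 31,680,000.00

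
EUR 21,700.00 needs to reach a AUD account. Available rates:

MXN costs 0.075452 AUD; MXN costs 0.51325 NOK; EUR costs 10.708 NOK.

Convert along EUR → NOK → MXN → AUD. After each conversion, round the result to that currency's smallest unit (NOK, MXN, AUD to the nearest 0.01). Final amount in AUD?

EUR 21,700.00 × 10.708 = NOK 232,363.60
NOK 232,363.60 ÷ 0.51325 = MXN 452,729.86
MXN 452,729.86 × 0.075452 = AUD 34,159.37

AUD 34,159.37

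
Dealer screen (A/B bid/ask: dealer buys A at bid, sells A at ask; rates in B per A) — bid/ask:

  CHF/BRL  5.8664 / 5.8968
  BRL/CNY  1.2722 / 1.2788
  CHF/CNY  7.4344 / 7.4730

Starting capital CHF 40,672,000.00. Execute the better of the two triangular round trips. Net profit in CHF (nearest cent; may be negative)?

Net result: CHF -53,151.28 (no profitable arbitrage after spreads)

Best loop CHF → BRL → CNY → CHF:
CHF 40,672,000.00 × 5.8664 (sell CHF at bid) = BRL 238,598,220.80
BRL 238,598,220.80 × 1.2722 (sell BRL at bid) = CNY 303,544,656.50
CNY 303,544,656.50 ÷ 7.4730 (buy CHF at ask) = CHF 40,618,848.72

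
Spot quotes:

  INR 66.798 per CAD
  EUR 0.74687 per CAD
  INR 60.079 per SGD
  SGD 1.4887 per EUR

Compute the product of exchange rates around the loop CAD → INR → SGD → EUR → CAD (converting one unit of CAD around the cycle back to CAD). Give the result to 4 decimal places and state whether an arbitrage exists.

1.0000 (no arbitrage)

Around CAD → INR → SGD → EUR → CAD: 1 × 66.798 ÷ 60.079 ÷ 1.4887 ÷ 0.74687 = 0.999974
Product ≈ 1 (deviation 0.003%, within rounding noise).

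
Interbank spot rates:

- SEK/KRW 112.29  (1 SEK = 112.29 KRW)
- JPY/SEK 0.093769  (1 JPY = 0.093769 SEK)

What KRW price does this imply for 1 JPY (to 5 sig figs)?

JPY/KRW = 10.529

1 JPY × 0.093769 = 0.093769 SEK
0.093769 SEK × 112.29 = 10.5293 KRW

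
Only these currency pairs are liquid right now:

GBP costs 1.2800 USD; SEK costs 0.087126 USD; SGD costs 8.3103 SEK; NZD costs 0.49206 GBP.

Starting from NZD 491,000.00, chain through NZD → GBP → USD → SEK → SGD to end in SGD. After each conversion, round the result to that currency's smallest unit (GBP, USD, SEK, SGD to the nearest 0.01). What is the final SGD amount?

NZD 491,000.00 × 0.49206 = GBP 241,601.46
GBP 241,601.46 × 1.2800 = USD 309,249.87
USD 309,249.87 ÷ 0.087126 = SEK 3,549,455.62
SEK 3,549,455.62 ÷ 8.3103 = SGD 427,115.22

SGD 427,115.22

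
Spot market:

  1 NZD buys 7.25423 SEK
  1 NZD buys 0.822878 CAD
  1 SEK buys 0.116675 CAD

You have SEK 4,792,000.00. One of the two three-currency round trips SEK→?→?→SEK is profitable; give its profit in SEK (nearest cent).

Profit: SEK 136,905.46

Profitable loop is SEK → CAD → NZD → SEK:
SEK 4,792,000.00 × 0.116675 = CAD 559,106.60
CAD 559,106.60 ÷ 0.822878 = NZD 679,452.60
NZD 679,452.60 × 7.25423 = SEK 4,928,905.46
Profit = SEK 4,928,905.46 − SEK 4,792,000.00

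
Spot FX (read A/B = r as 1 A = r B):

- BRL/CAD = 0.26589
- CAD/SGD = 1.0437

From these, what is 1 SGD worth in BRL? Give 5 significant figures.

1 SGD ÷ 1.0437 = 0.95813 CAD
0.95813 CAD ÷ 0.26589 = 3.60348 BRL

SGD/BRL = 3.6035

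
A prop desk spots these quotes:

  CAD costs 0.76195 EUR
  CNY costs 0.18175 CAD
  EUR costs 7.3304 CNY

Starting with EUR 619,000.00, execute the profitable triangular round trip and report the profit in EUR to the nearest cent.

Profitable loop is EUR → CNY → CAD → EUR:
EUR 619,000.00 × 7.3304 = CNY 4,537,517.60
CNY 4,537,517.60 × 0.18175 = CAD 824,693.82
CAD 824,693.82 × 0.76195 = EUR 628,375.46
Profit = EUR 628,375.46 − EUR 619,000.00

Profit: EUR 9,375.46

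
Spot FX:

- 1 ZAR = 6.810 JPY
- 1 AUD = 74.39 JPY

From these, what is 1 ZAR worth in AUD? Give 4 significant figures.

ZAR/AUD = 0.09154

1 ZAR × 6.810 = 6.81 JPY
6.81 JPY ÷ 74.39 = 0.0915446 AUD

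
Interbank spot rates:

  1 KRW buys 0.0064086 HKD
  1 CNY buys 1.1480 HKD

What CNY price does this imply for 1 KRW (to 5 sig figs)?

1 KRW × 0.0064086 = 0.0064086 HKD
0.0064086 HKD ÷ 1.1480 = 0.0055824 CNY

KRW/CNY = 0.0055824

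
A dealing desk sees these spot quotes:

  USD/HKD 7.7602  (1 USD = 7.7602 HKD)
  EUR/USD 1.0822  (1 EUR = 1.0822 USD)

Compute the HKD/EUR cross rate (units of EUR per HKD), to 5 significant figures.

HKD/EUR = 0.11907

1 HKD ÷ 7.7602 = 0.128863 USD
0.128863 USD ÷ 1.0822 = 0.119075 EUR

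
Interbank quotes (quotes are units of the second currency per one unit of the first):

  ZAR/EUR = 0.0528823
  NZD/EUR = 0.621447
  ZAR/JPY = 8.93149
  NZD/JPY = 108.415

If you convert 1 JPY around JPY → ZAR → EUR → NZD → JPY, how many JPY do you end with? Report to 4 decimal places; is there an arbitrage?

1.0329 (arbitrage exists)

Around JPY → ZAR → EUR → NZD → JPY: 1 ÷ 8.93149 × 0.0528823 ÷ 0.621447 × 108.415 = 1.032932
Product > 1; profitable direction is JPY → ZAR → EUR → NZD → JPY.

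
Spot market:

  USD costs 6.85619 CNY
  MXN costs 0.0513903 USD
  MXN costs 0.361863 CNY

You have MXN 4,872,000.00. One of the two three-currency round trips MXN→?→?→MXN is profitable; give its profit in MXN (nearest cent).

Profit: MXN 131,656.20

Profitable loop is MXN → CNY → USD → MXN:
MXN 4,872,000.00 × 0.361863 = CNY 1,762,996.54
CNY 1,762,996.54 ÷ 6.85619 = USD 257,139.39
USD 257,139.39 ÷ 0.0513903 = MXN 5,003,656.20
Profit = MXN 5,003,656.20 − MXN 4,872,000.00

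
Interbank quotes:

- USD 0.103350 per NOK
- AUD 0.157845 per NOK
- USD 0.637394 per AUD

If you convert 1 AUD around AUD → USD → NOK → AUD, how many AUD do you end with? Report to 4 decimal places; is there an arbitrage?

0.9735 (arbitrage exists)

Around AUD → USD → NOK → AUD: 1 × 0.637394 ÷ 0.103350 × 0.157845 = 0.973483
Product < 1; profitable direction is AUD → NOK → USD → AUD.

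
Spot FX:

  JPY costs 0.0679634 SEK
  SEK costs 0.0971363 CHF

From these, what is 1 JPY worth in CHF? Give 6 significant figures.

1 JPY × 0.0679634 = 0.0679634 SEK
0.0679634 SEK × 0.0971363 = 0.00660171 CHF

JPY/CHF = 0.00660171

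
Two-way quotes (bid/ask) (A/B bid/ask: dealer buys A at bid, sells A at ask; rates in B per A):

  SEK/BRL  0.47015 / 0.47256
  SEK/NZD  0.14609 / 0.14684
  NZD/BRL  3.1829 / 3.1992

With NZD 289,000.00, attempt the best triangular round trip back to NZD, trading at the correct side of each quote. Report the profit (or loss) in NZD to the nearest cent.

Net profit: NZD 233.45

Best loop NZD → SEK → BRL → NZD:
NZD 289,000.00 ÷ 0.14684 (buy SEK at ask) = SEK 1,968,128.58
SEK 1,968,128.58 × 0.47015 (sell SEK at bid) = BRL 925,315.65
BRL 925,315.65 ÷ 3.1992 (buy NZD at ask) = NZD 289,233.45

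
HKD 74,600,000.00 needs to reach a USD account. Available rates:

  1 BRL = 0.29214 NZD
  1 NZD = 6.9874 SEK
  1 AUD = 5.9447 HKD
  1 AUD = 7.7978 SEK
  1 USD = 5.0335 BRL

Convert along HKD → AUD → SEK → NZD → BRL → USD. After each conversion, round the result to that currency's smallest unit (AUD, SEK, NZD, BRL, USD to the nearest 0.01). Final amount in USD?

USD 9,523,668.57

HKD 74,600,000.00 ÷ 5.9447 = AUD 12,548,993.22
AUD 12,548,993.22 × 7.7978 = SEK 97,854,539.33
SEK 97,854,539.33 ÷ 6.9874 = NZD 14,004,427.87
NZD 14,004,427.87 ÷ 0.29214 = BRL 47,937,385.74
BRL 47,937,385.74 ÷ 5.0335 = USD 9,523,668.57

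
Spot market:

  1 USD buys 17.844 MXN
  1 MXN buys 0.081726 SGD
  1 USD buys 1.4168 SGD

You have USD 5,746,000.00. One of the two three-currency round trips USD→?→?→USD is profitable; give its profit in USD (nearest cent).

Profit: USD 168,384.18

Profitable loop is USD → MXN → SGD → USD:
USD 5,746,000.00 × 17.844 = MXN 102,531,624.00
MXN 102,531,624.00 × 0.081726 = SGD 8,379,499.50
SGD 8,379,499.50 ÷ 1.4168 = USD 5,914,384.18
Profit = USD 5,914,384.18 − USD 5,746,000.00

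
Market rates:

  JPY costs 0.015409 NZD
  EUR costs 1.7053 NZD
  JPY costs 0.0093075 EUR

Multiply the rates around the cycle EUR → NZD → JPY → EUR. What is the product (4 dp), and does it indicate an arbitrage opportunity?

1.0301 (arbitrage exists)

Around EUR → NZD → JPY → EUR: 1 × 1.7053 ÷ 0.015409 × 0.0093075 = 1.030053
Product > 1; profitable direction is EUR → NZD → JPY → EUR.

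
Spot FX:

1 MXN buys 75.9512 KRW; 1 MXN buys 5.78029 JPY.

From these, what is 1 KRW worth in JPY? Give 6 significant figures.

KRW/JPY = 0.0761053

1 KRW ÷ 75.9512 = 0.0131663 MXN
0.0131663 MXN × 5.78029 = 0.0761053 JPY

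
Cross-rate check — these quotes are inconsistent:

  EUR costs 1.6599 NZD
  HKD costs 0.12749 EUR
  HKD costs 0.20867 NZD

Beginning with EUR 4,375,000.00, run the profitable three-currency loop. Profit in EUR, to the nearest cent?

Profit: EUR 61,863.70

Profitable loop is EUR → NZD → HKD → EUR:
EUR 4,375,000.00 × 1.6599 = NZD 7,262,062.50
NZD 7,262,062.50 ÷ 0.20867 = HKD 34,801,660.52
HKD 34,801,660.52 × 0.12749 = EUR 4,436,863.70
Profit = EUR 4,436,863.70 − EUR 4,375,000.00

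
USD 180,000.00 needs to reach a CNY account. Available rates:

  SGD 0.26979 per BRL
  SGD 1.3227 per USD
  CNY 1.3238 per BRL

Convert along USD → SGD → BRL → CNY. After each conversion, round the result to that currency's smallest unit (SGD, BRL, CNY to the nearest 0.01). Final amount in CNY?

CNY 1,168,235.47

USD 180,000.00 × 1.3227 = SGD 238,086.00
SGD 238,086.00 ÷ 0.26979 = BRL 882,486.38
BRL 882,486.38 × 1.3238 = CNY 1,168,235.47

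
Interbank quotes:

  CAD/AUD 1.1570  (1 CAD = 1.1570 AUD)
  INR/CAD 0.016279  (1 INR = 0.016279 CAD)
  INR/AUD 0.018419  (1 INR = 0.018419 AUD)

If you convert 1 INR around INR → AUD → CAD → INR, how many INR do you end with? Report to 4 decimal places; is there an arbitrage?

Around INR → AUD → CAD → INR: 1 × 0.018419 ÷ 1.1570 ÷ 0.016279 = 0.977924
Product < 1; profitable direction is INR → CAD → AUD → INR.

0.9779 (arbitrage exists)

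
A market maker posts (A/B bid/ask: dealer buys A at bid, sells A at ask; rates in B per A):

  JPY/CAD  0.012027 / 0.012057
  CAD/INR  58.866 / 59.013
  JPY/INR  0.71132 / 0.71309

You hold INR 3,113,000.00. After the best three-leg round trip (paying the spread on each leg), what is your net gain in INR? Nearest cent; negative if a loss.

Best loop INR → CAD → JPY → INR:
INR 3,113,000.00 ÷ 59.013 (buy CAD at ask) = CAD 52,751.09
CAD 52,751.09 ÷ 0.012057 (buy JPY at ask) = JPY 4,375,142
JPY 4,375,142 × 0.71132 (sell JPY at bid) = INR 3,112,126.10

Net result: INR -873.90 (no profitable arbitrage after spreads)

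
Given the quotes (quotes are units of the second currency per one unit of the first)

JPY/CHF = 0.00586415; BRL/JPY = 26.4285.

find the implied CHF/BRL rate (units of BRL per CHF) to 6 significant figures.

CHF/BRL = 6.45242

1 CHF ÷ 0.00586415 = 170.528 JPY
170.528 JPY ÷ 26.4285 = 6.45242 BRL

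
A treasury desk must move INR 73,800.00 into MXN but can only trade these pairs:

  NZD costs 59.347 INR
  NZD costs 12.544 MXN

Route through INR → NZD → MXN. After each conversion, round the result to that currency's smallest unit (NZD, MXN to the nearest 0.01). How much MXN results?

MXN 15,598.84

INR 73,800.00 ÷ 59.347 = NZD 1,243.53
NZD 1,243.53 × 12.544 = MXN 15,598.84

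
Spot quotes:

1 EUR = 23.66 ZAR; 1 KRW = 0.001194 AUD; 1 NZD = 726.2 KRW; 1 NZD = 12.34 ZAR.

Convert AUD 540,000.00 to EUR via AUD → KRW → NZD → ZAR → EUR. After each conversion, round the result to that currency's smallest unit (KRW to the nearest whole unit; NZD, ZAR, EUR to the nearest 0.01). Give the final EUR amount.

AUD 540,000.00 ÷ 0.001194 = KRW 452,261,307
KRW 452,261,307 ÷ 726.2 = NZD 622,777.89
NZD 622,777.89 × 12.34 = ZAR 7,685,079.16
ZAR 7,685,079.16 ÷ 23.66 = EUR 324,813.15

EUR 324,813.15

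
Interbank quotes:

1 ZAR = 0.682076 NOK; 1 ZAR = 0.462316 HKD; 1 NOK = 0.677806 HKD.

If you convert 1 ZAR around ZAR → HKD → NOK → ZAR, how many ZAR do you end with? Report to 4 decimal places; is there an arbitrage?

Around ZAR → HKD → NOK → ZAR: 1 × 0.462316 ÷ 0.677806 ÷ 0.682076 = 1.000002
Product ≈ 1 (deviation 0.000%, within rounding noise).

1.0000 (no arbitrage)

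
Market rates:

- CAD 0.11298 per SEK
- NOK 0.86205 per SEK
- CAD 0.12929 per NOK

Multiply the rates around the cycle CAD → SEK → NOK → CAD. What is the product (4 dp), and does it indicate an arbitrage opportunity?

0.9865 (arbitrage exists)

Around CAD → SEK → NOK → CAD: 1 ÷ 0.11298 × 0.86205 × 0.12929 = 0.986497
Product < 1; profitable direction is CAD → NOK → SEK → CAD.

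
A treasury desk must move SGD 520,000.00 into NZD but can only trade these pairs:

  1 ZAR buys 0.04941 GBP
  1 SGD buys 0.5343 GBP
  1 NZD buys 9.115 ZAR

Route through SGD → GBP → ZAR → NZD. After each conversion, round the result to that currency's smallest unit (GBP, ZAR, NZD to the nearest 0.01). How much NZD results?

NZD 616,903.15

SGD 520,000.00 × 0.5343 = GBP 277,836.00
GBP 277,836.00 ÷ 0.04941 = ZAR 5,623,072.25
ZAR 5,623,072.25 ÷ 9.115 = NZD 616,903.15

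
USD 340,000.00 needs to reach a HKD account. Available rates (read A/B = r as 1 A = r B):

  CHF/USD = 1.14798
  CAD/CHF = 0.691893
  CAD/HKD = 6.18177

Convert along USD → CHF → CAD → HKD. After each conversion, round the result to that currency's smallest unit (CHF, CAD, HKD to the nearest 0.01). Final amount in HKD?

HKD 2,646,174.65

USD 340,000.00 ÷ 1.14798 = CHF 296,172.41
CHF 296,172.41 ÷ 0.691893 = CAD 428,061.00
CAD 428,061.00 × 6.18177 = HKD 2,646,174.65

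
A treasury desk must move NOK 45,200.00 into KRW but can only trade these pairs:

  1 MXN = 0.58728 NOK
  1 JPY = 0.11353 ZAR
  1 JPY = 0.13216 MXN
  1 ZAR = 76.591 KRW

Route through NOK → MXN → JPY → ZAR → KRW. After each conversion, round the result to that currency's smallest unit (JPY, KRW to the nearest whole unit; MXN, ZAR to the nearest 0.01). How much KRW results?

KRW 5,063,857

NOK 45,200.00 ÷ 0.58728 = MXN 76,964.99
MXN 76,964.99 ÷ 0.13216 = JPY 582,362
JPY 582,362 × 0.11353 = ZAR 66,115.56
ZAR 66,115.56 × 76.591 = KRW 5,063,857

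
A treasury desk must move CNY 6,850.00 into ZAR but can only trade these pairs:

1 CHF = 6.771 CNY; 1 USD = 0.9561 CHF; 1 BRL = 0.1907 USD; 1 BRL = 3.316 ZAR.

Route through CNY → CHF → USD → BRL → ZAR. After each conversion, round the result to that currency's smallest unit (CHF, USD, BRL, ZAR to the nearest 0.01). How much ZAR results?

ZAR 18,399.19

CNY 6,850.00 ÷ 6.771 = CHF 1,011.67
CHF 1,011.67 ÷ 0.9561 = USD 1,058.12
USD 1,058.12 ÷ 0.1907 = BRL 5,548.61
BRL 5,548.61 × 3.316 = ZAR 18,399.19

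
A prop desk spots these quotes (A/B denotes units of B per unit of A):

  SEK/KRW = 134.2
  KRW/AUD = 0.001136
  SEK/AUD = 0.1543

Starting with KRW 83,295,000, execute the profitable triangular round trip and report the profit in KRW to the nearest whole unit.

Profit: KRW 1,010,132

Profitable loop is KRW → SEK → AUD → KRW:
KRW 83,295,000 ÷ 134.2 = SEK 620,678.09
SEK 620,678.09 × 0.1543 = AUD 95,770.63
AUD 95,770.63 ÷ 0.001136 = KRW 84,305,132
Profit = KRW 84,305,132 − KRW 83,295,000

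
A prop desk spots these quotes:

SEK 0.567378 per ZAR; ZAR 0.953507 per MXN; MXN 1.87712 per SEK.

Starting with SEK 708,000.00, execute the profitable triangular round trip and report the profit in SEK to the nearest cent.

Profit: SEK 10,988.05

Profitable loop is SEK → MXN → ZAR → SEK:
SEK 708,000.00 × 1.87712 = MXN 1,329,000.96
MXN 1,329,000.96 × 0.953507 = ZAR 1,267,211.72
ZAR 1,267,211.72 × 0.567378 = SEK 718,988.05
Profit = SEK 718,988.05 − SEK 708,000.00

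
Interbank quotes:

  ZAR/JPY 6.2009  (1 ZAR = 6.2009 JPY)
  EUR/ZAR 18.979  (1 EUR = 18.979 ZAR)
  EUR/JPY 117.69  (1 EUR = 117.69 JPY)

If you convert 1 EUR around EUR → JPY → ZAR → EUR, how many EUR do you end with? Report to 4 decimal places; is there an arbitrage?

1.0000 (no arbitrage)

Around EUR → JPY → ZAR → EUR: 1 × 117.69 ÷ 6.2009 ÷ 18.979 = 1.000027
Product ≈ 1 (deviation 0.003%, within rounding noise).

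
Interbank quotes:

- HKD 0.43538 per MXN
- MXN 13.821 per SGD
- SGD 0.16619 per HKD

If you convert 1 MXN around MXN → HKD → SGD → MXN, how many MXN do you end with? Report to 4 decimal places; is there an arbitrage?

1.0000 (no arbitrage)

Around MXN → HKD → SGD → MXN: 1 × 0.43538 × 0.16619 × 13.821 = 1.000030
Product ≈ 1 (deviation 0.003%, within rounding noise).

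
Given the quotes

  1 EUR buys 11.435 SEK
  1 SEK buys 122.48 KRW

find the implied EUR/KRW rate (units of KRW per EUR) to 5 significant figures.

1 EUR × 11.435 = 11.435 SEK
11.435 SEK × 122.48 = 1400.56 KRW

EUR/KRW = 1400.6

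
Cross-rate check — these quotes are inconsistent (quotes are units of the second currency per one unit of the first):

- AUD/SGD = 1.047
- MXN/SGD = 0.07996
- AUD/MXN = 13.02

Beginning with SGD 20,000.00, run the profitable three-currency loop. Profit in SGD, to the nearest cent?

Profit: SGD 113.74

Profitable loop is SGD → MXN → AUD → SGD:
SGD 20,000.00 ÷ 0.07996 = MXN 250,125.06
MXN 250,125.06 ÷ 13.02 = AUD 19,210.83
AUD 19,210.83 × 1.047 = SGD 20,113.74
Profit = SGD 20,113.74 − SGD 20,000.00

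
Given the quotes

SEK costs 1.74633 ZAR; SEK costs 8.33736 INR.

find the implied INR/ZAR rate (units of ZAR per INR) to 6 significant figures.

1 INR ÷ 8.33736 = 0.119942 SEK
0.119942 SEK × 1.74633 = 0.209458 ZAR

INR/ZAR = 0.209458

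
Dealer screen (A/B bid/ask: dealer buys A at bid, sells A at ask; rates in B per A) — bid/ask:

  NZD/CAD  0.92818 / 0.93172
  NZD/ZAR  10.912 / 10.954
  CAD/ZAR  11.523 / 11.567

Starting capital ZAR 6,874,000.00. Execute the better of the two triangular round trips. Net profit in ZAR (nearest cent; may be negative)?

Net profit: ZAR 85,975.83

Best loop ZAR → CAD → NZD → ZAR:
ZAR 6,874,000.00 ÷ 11.567 (buy CAD at ask) = CAD 594,276.82
CAD 594,276.82 ÷ 0.93172 (buy NZD at ask) = NZD 637,827.70
NZD 637,827.70 × 10.912 (sell NZD at bid) = ZAR 6,959,975.83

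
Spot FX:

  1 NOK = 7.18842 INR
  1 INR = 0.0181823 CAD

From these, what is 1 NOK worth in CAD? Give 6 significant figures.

NOK/CAD = 0.130702

1 NOK × 7.18842 = 7.18842 INR
7.18842 INR × 0.0181823 = 0.130702 CAD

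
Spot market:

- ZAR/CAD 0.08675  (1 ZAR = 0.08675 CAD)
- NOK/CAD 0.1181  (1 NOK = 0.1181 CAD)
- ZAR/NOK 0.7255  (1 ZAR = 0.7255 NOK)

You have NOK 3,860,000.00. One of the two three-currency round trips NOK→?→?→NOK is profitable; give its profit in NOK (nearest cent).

Profit: NOK 48,134.25

Profitable loop is NOK → ZAR → CAD → NOK:
NOK 3,860,000.00 ÷ 0.7255 = ZAR 5,320,468.64
ZAR 5,320,468.64 × 0.08675 = CAD 461,550.65
CAD 461,550.65 ÷ 0.1181 = NOK 3,908,134.25
Profit = NOK 3,908,134.25 − NOK 3,860,000.00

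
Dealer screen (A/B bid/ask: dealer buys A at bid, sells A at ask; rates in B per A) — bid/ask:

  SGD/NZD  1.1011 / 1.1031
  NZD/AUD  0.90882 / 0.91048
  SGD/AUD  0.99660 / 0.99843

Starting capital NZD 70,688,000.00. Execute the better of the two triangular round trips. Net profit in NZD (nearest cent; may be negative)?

Best loop NZD → AUD → SGD → NZD:
NZD 70,688,000.00 × 0.90882 (sell NZD at bid) = AUD 64,242,668.16
AUD 64,242,668.16 ÷ 0.99843 (buy SGD at ask) = SGD 64,343,687.75
SGD 64,343,687.75 × 1.1011 (sell SGD at bid) = NZD 70,848,834.58

Net profit: NZD 160,834.58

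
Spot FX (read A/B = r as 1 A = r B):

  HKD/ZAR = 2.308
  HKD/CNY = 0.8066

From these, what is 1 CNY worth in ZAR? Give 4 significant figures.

CNY/ZAR = 2.861

1 CNY ÷ 0.8066 = 1.23977 HKD
1.23977 HKD × 2.308 = 2.86139 ZAR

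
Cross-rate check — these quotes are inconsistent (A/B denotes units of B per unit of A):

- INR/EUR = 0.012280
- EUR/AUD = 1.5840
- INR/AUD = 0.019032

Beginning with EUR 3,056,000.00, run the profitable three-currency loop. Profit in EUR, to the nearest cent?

Profitable loop is EUR → AUD → INR → EUR:
EUR 3,056,000.00 × 1.5840 = AUD 4,840,704.00
AUD 4,840,704.00 ÷ 0.019032 = INR 254,345,523.33
INR 254,345,523.33 × 0.012280 = EUR 3,123,363.03
Profit = EUR 3,123,363.03 − EUR 3,056,000.00

Profit: EUR 67,363.03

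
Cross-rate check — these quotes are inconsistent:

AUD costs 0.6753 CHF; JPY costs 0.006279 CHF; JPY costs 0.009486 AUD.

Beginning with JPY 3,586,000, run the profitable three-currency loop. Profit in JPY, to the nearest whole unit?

Profit: JPY 72,471

Profitable loop is JPY → AUD → CHF → JPY:
JPY 3,586,000 × 0.009486 = AUD 34,016.80
AUD 34,016.80 × 0.6753 = CHF 22,971.54
CHF 22,971.54 ÷ 0.006279 = JPY 3,658,471
Profit = JPY 3,658,471 − JPY 3,586,000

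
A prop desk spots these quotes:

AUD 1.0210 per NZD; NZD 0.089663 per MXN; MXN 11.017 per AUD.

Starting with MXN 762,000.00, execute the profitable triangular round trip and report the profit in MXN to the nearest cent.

Profitable loop is MXN → NZD → AUD → MXN:
MXN 762,000.00 × 0.089663 = NZD 68,323.21
NZD 68,323.21 × 1.0210 = AUD 69,757.99
AUD 69,757.99 × 11.017 = MXN 768,523.81
Profit = MXN 768,523.81 − MXN 762,000.00

Profit: MXN 6,523.81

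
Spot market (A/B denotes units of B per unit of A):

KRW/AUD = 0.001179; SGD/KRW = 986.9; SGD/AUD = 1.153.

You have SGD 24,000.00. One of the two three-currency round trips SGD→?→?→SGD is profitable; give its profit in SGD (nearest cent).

Profit: SGD 219.71

Profitable loop is SGD → KRW → AUD → SGD:
SGD 24,000.00 × 986.9 = KRW 23,685,600
KRW 23,685,600 × 0.001179 = AUD 27,925.32
AUD 27,925.32 ÷ 1.153 = SGD 24,219.71
Profit = SGD 24,219.71 − SGD 24,000.00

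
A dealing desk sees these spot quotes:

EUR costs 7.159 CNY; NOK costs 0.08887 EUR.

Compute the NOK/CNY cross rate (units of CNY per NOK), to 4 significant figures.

NOK/CNY = 0.6362

1 NOK × 0.08887 = 0.08887 EUR
0.08887 EUR × 7.159 = 0.63622 CNY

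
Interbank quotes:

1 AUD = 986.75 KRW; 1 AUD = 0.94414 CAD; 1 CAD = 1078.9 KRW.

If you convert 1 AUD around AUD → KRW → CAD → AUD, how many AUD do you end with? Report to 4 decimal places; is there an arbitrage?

0.9687 (arbitrage exists)

Around AUD → KRW → CAD → AUD: 1 × 986.75 ÷ 1078.9 ÷ 0.94414 = 0.968701
Product < 1; profitable direction is AUD → CAD → KRW → AUD.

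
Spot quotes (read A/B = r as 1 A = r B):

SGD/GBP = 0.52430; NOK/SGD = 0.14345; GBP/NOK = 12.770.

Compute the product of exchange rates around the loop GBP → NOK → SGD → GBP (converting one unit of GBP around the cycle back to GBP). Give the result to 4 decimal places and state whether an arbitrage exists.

Around GBP → NOK → SGD → GBP: 1 × 12.770 × 0.14345 × 0.52430 = 0.960442
Product < 1; profitable direction is GBP → SGD → NOK → GBP.

0.9604 (arbitrage exists)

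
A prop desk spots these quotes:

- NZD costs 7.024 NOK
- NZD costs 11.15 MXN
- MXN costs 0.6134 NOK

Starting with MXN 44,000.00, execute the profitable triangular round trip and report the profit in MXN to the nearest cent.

Profit: MXN 1,187.52

Profitable loop is MXN → NZD → NOK → MXN:
MXN 44,000.00 ÷ 11.15 = NZD 3,946.19
NZD 3,946.19 × 7.024 = NOK 27,718.03
NOK 27,718.03 ÷ 0.6134 = MXN 45,187.52
Profit = MXN 45,187.52 − MXN 44,000.00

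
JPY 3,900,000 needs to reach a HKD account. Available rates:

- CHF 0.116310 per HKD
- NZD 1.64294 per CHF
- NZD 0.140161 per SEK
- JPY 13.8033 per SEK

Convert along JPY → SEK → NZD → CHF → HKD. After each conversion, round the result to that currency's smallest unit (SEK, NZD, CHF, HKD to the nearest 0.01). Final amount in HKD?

JPY 3,900,000 ÷ 13.8033 = SEK 282,541.13
SEK 282,541.13 × 0.140161 = NZD 39,601.25
NZD 39,601.25 ÷ 1.64294 = CHF 24,103.89
CHF 24,103.89 ÷ 0.116310 = HKD 207,238.33

HKD 207,238.33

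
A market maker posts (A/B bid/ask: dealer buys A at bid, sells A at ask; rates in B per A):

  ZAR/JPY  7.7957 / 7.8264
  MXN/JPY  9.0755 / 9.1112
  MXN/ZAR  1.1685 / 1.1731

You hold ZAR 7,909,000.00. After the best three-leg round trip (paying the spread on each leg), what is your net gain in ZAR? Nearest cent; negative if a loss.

Net result: ZAR -1,670.61 (no profitable arbitrage after spreads)

Best loop ZAR → JPY → MXN → ZAR:
ZAR 7,909,000.00 × 7.7957 (sell ZAR at bid) = JPY 61,656,191
JPY 61,656,191 ÷ 9.1112 (buy MXN at ask) = MXN 6,767,076.93
MXN 6,767,076.93 × 1.1685 (sell MXN at bid) = ZAR 7,907,329.39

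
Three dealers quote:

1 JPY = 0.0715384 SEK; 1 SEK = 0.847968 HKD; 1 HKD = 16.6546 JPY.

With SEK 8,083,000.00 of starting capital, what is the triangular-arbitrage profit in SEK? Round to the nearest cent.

Profit: SEK 83,302.66

Profitable loop is SEK → HKD → JPY → SEK:
SEK 8,083,000.00 × 0.847968 = HKD 6,854,125.34
HKD 6,854,125.34 × 16.6546 = JPY 114,152,716
JPY 114,152,716 × 0.0715384 = SEK 8,166,302.66
Profit = SEK 8,166,302.66 − SEK 8,083,000.00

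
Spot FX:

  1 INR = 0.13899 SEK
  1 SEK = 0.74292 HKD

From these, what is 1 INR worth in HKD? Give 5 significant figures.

1 INR × 0.13899 = 0.13899 SEK
0.13899 SEK × 0.74292 = 0.103258 HKD

INR/HKD = 0.10326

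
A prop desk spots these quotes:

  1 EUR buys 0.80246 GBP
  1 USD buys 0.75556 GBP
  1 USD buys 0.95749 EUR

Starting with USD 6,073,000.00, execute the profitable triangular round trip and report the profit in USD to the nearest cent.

Profit: USD 102,782.09

Profitable loop is USD → EUR → GBP → USD:
USD 6,073,000.00 × 0.95749 = EUR 5,814,836.77
EUR 5,814,836.77 × 0.80246 = GBP 4,666,173.91
GBP 4,666,173.91 ÷ 0.75556 = USD 6,175,782.09
Profit = USD 6,175,782.09 − USD 6,073,000.00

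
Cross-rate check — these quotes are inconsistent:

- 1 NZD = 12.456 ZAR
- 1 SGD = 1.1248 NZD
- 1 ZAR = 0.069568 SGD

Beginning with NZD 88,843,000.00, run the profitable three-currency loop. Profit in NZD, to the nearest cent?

Profitable loop is NZD → SGD → ZAR → NZD:
NZD 88,843,000.00 ÷ 1.1248 = SGD 78,985,597.44
SGD 78,985,597.44 ÷ 0.069568 = ZAR 1,135,372,548.29
ZAR 1,135,372,548.29 ÷ 12.456 = NZD 91,150,654.17
Profit = NZD 91,150,654.17 − NZD 88,843,000.00

Profit: NZD 2,307,654.17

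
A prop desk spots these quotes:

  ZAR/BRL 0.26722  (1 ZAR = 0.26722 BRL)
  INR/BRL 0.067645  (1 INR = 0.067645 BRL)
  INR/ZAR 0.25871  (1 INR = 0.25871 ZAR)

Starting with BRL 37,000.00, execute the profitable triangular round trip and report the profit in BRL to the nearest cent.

Profitable loop is BRL → INR → ZAR → BRL:
BRL 37,000.00 ÷ 0.067645 = INR 546,973.17
INR 546,973.17 × 0.25871 = ZAR 141,507.43
ZAR 141,507.43 × 0.26722 = BRL 37,813.62
Profit = BRL 37,813.62 − BRL 37,000.00

Profit: BRL 813.62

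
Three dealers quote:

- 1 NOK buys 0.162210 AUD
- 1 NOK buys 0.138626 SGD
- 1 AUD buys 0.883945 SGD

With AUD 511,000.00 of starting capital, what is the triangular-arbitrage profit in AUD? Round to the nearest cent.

Profit: AUD 17,541.48

Profitable loop is AUD → SGD → NOK → AUD:
AUD 511,000.00 × 0.883945 = SGD 451,695.90
SGD 451,695.90 ÷ 0.138626 = NOK 3,258,377.90
NOK 3,258,377.90 × 0.162210 = AUD 528,541.48
Profit = AUD 528,541.48 − AUD 511,000.00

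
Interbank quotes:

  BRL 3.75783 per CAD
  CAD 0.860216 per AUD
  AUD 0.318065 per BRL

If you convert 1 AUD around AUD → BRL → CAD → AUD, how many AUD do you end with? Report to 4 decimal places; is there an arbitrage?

0.9726 (arbitrage exists)

Around AUD → BRL → CAD → AUD: 1 ÷ 0.318065 ÷ 3.75783 ÷ 0.860216 = 0.972612
Product < 1; profitable direction is AUD → CAD → BRL → AUD.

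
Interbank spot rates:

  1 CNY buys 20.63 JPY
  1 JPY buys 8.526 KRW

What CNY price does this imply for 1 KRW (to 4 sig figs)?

1 KRW ÷ 8.526 = 0.117288 JPY
0.117288 JPY ÷ 20.63 = 0.00568533 CNY

KRW/CNY = 0.005685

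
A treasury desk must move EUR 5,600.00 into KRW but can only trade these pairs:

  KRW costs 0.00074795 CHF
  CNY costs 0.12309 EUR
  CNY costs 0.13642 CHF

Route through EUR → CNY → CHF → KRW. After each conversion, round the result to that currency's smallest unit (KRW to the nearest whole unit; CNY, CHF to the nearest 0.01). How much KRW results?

EUR 5,600.00 ÷ 0.12309 = CNY 45,495.17
CNY 45,495.17 × 0.13642 = CHF 6,206.45
CHF 6,206.45 ÷ 0.00074795 = KRW 8,297,948

KRW 8,297,948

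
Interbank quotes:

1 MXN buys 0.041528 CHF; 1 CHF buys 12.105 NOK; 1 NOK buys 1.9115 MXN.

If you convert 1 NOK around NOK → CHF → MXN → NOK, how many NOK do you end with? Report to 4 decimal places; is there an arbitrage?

Around NOK → CHF → MXN → NOK: 1 ÷ 12.105 ÷ 0.041528 ÷ 1.9115 = 1.040686
Product > 1; profitable direction is NOK → CHF → MXN → NOK.

1.0407 (arbitrage exists)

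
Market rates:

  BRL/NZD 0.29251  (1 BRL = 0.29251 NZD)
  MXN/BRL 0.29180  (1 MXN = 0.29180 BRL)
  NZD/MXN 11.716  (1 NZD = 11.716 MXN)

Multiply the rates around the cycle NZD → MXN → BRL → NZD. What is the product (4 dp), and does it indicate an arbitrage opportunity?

Around NZD → MXN → BRL → NZD: 1 × 11.716 × 0.29180 × 0.29251 = 1.000012
Product ≈ 1 (deviation 0.001%, within rounding noise).

1.0000 (no arbitrage)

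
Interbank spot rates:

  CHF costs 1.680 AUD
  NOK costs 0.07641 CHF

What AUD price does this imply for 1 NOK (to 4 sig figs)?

NOK/AUD = 0.1284

1 NOK × 0.07641 = 0.07641 CHF
0.07641 CHF × 1.680 = 0.128369 AUD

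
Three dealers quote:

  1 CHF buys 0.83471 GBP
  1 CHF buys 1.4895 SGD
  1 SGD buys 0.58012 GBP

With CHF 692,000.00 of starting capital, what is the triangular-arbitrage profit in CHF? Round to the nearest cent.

Profit: CHF 24,355.87

Profitable loop is CHF → SGD → GBP → CHF:
CHF 692,000.00 × 1.4895 = SGD 1,030,734.00
SGD 1,030,734.00 × 0.58012 = GBP 597,949.41
GBP 597,949.41 ÷ 0.83471 = CHF 716,355.87
Profit = CHF 716,355.87 − CHF 692,000.00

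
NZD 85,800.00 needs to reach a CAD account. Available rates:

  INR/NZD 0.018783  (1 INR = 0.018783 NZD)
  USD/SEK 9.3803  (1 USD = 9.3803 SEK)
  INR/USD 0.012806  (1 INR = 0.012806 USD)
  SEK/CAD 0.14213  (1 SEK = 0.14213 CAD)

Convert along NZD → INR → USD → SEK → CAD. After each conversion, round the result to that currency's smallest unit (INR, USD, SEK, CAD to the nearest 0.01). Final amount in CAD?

NZD 85,800.00 ÷ 0.018783 = INR 4,567,960.39
INR 4,567,960.39 × 0.012806 = USD 58,497.30
USD 58,497.30 × 9.3803 = SEK 548,722.22
SEK 548,722.22 × 0.14213 = CAD 77,989.89

CAD 77,989.89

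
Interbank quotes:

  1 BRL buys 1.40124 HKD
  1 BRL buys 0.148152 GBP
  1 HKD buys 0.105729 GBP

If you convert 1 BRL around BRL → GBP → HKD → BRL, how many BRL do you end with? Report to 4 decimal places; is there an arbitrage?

Around BRL → GBP → HKD → BRL: 1 × 0.148152 ÷ 0.105729 ÷ 1.40124 = 1.000002
Product ≈ 1 (deviation 0.000%, within rounding noise).

1.0000 (no arbitrage)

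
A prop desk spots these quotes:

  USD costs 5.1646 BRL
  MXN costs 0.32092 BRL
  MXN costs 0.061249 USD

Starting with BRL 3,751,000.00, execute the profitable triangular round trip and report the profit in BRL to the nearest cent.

Profit: BRL 54,468.70

Profitable loop is BRL → USD → MXN → BRL:
BRL 3,751,000.00 ÷ 5.1646 = USD 726,290.52
USD 726,290.52 ÷ 0.061249 = MXN 11,857,997.95
MXN 11,857,997.95 × 0.32092 = BRL 3,805,468.70
Profit = BRL 3,805,468.70 − BRL 3,751,000.00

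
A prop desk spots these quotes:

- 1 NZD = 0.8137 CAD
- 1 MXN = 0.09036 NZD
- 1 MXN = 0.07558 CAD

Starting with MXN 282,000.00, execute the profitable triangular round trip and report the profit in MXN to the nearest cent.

Profitable loop is MXN → CAD → NZD → MXN:
MXN 282,000.00 × 0.07558 = CAD 21,313.56
CAD 21,313.56 ÷ 0.8137 = NZD 26,193.39
NZD 26,193.39 ÷ 0.09036 = MXN 289,878.13
Profit = MXN 289,878.13 − MXN 282,000.00

Profit: MXN 7,878.13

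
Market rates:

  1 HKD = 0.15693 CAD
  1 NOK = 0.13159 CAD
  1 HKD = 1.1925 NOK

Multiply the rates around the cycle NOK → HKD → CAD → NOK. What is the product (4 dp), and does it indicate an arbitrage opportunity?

Around NOK → HKD → CAD → NOK: 1 ÷ 1.1925 × 0.15693 ÷ 0.13159 = 1.000057
Product ≈ 1 (deviation 0.006%, within rounding noise).

1.0001 (no arbitrage)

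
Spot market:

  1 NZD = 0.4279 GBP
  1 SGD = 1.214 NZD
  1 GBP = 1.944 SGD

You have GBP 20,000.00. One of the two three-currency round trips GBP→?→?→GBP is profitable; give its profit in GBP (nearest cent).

Profitable loop is GBP → SGD → NZD → GBP:
GBP 20,000.00 × 1.944 = SGD 38,880.00
SGD 38,880.00 × 1.214 = NZD 47,200.32
NZD 47,200.32 × 0.4279 = GBP 20,197.02
Profit = GBP 20,197.02 − GBP 20,000.00

Profit: GBP 197.02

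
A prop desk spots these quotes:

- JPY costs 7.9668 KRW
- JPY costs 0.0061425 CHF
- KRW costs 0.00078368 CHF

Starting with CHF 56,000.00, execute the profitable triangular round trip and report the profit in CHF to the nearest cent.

Profitable loop is CHF → JPY → KRW → CHF:
CHF 56,000.00 ÷ 0.0061425 = JPY 9,116,809
JPY 9,116,809 × 7.9668 = KRW 72,631,795
KRW 72,631,795 × 0.00078368 = CHF 56,920.09
Profit = CHF 56,920.09 − CHF 56,000.00

Profit: CHF 920.09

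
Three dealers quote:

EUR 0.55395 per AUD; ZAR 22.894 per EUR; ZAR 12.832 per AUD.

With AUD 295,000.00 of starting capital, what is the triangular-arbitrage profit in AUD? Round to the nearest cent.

Profitable loop is AUD → ZAR → EUR → AUD:
AUD 295,000.00 × 12.832 = ZAR 3,785,440.00
ZAR 3,785,440.00 ÷ 22.894 = EUR 165,346.38
EUR 165,346.38 ÷ 0.55395 = AUD 298,486.11
Profit = AUD 298,486.11 − AUD 295,000.00

Profit: AUD 3,486.11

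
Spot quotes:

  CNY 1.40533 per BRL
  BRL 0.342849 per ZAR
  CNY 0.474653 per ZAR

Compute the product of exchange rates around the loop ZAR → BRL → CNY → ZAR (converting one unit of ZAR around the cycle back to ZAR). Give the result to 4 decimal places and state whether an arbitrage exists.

1.0151 (arbitrage exists)

Around ZAR → BRL → CNY → ZAR: 1 × 0.342849 × 1.40533 ÷ 0.474653 = 1.015091
Product > 1; profitable direction is ZAR → BRL → CNY → ZAR.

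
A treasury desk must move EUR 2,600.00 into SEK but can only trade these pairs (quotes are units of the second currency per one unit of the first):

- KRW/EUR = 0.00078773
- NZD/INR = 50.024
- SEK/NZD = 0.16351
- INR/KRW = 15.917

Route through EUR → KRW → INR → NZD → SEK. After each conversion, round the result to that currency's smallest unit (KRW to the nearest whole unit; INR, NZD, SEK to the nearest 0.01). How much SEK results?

EUR 2,600.00 ÷ 0.00078773 = KRW 3,300,623
KRW 3,300,623 ÷ 15.917 = INR 207,364.64
INR 207,364.64 ÷ 50.024 = NZD 4,145.30
NZD 4,145.30 ÷ 0.16351 = SEK 25,351.97

SEK 25,351.97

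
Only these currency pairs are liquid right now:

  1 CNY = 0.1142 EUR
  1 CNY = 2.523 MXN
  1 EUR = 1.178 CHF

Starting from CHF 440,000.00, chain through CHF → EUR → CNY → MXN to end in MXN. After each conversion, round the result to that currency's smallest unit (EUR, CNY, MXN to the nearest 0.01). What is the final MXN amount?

MXN 8,251,986.92

CHF 440,000.00 ÷ 1.178 = EUR 373,514.43
EUR 373,514.43 ÷ 0.1142 = CNY 3,270,704.29
CNY 3,270,704.29 × 2.523 = MXN 8,251,986.92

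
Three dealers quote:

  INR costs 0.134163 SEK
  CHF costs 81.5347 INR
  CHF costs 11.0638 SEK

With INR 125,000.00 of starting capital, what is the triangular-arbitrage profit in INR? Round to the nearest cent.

Profit: INR 1,426.78

Profitable loop is INR → CHF → SEK → INR:
INR 125,000.00 ÷ 81.5347 = CHF 1,533.09
CHF 1,533.09 × 11.0638 = SEK 16,961.80
SEK 16,961.80 ÷ 0.134163 = INR 126,426.78
Profit = INR 126,426.78 − INR 125,000.00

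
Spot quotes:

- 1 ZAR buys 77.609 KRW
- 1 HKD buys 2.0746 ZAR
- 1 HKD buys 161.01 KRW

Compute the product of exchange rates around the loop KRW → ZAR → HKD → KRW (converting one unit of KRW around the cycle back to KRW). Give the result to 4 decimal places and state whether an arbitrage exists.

Around KRW → ZAR → HKD → KRW: 1 ÷ 77.609 ÷ 2.0746 × 161.01 = 1.000015
Product ≈ 1 (deviation 0.001%, within rounding noise).

1.0000 (no arbitrage)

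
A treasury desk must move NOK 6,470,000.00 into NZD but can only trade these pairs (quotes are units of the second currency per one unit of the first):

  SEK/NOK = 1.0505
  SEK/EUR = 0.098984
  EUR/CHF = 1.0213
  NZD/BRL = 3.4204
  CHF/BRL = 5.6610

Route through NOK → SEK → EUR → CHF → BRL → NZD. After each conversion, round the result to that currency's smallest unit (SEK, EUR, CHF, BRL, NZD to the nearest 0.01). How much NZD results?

NZD 1,030,487.71

NOK 6,470,000.00 ÷ 1.0505 = SEK 6,158,971.92
SEK 6,158,971.92 × 0.098984 = EUR 609,639.68
EUR 609,639.68 × 1.0213 = CHF 622,625.01
CHF 622,625.01 × 5.6610 = BRL 3,524,680.18
BRL 3,524,680.18 ÷ 3.4204 = NZD 1,030,487.71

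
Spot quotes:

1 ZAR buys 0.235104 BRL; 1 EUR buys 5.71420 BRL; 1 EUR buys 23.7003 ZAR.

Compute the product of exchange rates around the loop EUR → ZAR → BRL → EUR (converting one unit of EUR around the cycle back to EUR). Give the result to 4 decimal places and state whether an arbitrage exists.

Around EUR → ZAR → BRL → EUR: 1 × 23.7003 × 0.235104 ÷ 5.71420 = 0.975121
Product < 1; profitable direction is EUR → BRL → ZAR → EUR.

0.9751 (arbitrage exists)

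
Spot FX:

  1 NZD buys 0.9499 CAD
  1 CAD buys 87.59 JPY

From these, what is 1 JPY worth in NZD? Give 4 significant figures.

1 JPY ÷ 87.59 = 0.0114168 CAD
0.0114168 CAD ÷ 0.9499 = 0.012019 NZD

JPY/NZD = 0.01202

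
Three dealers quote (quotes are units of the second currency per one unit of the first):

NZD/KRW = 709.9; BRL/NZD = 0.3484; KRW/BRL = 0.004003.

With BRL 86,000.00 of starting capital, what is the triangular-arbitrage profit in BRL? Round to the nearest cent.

Profit: BRL 863.54

Profitable loop is BRL → KRW → NZD → BRL:
BRL 86,000.00 ÷ 0.004003 = KRW 21,483,887
KRW 21,483,887 ÷ 709.9 = NZD 30,263.26
NZD 30,263.26 ÷ 0.3484 = BRL 86,863.54
Profit = BRL 86,863.54 − BRL 86,000.00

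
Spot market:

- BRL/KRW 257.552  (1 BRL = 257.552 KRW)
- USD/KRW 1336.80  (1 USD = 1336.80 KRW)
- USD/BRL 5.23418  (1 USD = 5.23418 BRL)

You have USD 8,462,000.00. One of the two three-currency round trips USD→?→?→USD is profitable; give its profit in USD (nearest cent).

Profit: USD 71,361.90

Profitable loop is USD → BRL → KRW → USD:
USD 8,462,000.00 × 5.23418 = BRL 44,291,631.16
BRL 44,291,631.16 × 257.552 = KRW 11,407,398,189
KRW 11,407,398,189 ÷ 1336.80 = USD 8,533,361.90
Profit = USD 8,533,361.90 − USD 8,462,000.00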